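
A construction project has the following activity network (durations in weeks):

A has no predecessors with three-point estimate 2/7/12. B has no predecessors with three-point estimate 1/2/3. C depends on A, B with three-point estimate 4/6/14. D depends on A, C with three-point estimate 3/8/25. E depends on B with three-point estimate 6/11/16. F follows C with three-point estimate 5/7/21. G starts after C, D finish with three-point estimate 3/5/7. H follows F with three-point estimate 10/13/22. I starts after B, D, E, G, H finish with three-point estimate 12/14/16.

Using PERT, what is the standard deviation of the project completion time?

te_A = (2 + 4·7 + 12)/6 = 42/6 = 7; σ²_A = ((12−2)/6)² = 2.778
te_B = (1 + 4·2 + 3)/6 = 12/6 = 2; σ²_B = ((3−1)/6)² = 0.111
te_C = (4 + 4·6 + 14)/6 = 42/6 = 7; σ²_C = ((14−4)/6)² = 2.778
te_D = (3 + 4·8 + 25)/6 = 60/6 = 10; σ²_D = ((25−3)/6)² = 13.444
te_E = (6 + 4·11 + 16)/6 = 66/6 = 11; σ²_E = ((16−6)/6)² = 2.778
te_F = (5 + 4·7 + 21)/6 = 54/6 = 9; σ²_F = ((21−5)/6)² = 7.111
te_G = (3 + 4·5 + 7)/6 = 30/6 = 5; σ²_G = ((7−3)/6)² = 0.444
te_H = (10 + 4·13 + 22)/6 = 84/6 = 14; σ²_H = ((22−10)/6)² = 4.000
te_I = (12 + 4·14 + 16)/6 = 84/6 = 14; σ²_I = ((16−12)/6)² = 0.444

Forward pass:
ES_A = 0; EF_A = 7
ES_B = 0; EF_B = 2
ES_C = max(EF_A=7, EF_B=2) = 7; EF_C = 7+7 = 14
ES_D = max(EF_A=7, EF_C=14) = 14; EF_D = 14+10 = 24
ES_E = 2; EF_E = 2+11 = 13
ES_F = 14; EF_F = 14+9 = 23
ES_G = max(EF_C=14, EF_D=24) = 24; EF_G = 24+5 = 29
ES_H = 23; EF_H = 23+14 = 37
ES_I = max(EF_B=2, EF_D=24, EF_E=13, EF_G=29, EF_H=37) = 37; EF_I = 37+14 = 51
Expected project duration μ = 51 weeks. Critical path: A → C → F → H → I.

Variance along critical path = 2.778 + 2.778 + 7.111 + 4.000 + 0.444 = 17.111
σ = √17.111 = 4.137 weeks

4.14 weeks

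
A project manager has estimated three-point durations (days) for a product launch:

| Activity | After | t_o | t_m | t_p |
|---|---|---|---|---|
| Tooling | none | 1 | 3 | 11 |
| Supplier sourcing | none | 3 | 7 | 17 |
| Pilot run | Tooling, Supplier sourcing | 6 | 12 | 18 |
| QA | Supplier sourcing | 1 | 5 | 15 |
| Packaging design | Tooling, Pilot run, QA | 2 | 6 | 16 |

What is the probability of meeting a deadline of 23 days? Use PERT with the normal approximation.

te_Tooling = (1 + 4·3 + 11)/6 = 24/6 = 4; σ²_Tooling = ((11−1)/6)² = 2.778
te_Supplier sourcing = (3 + 4·7 + 17)/6 = 48/6 = 8; σ²_Supplier sourcing = ((17−3)/6)² = 5.444
te_Pilot run = (6 + 4·12 + 18)/6 = 72/6 = 12; σ²_Pilot run = ((18−6)/6)² = 4.000
te_QA = (1 + 4·5 + 15)/6 = 36/6 = 6; σ²_QA = ((15−1)/6)² = 5.444
te_Packaging design = (2 + 4·6 + 16)/6 = 42/6 = 7; σ²_Packaging design = ((16−2)/6)² = 5.444

Forward pass:
ES_Tooling = 0; EF_Tooling = 4
ES_Supplier sourcing = 0; EF_Supplier sourcing = 8
ES_Pilot run = max(EF_Tooling=4, EF_Supplier sourcing=8) = 8; EF_Pilot run = 8+12 = 20
ES_QA = 8; EF_QA = 8+6 = 14
ES_Packaging design = max(EF_Tooling=4, EF_Pilot run=20, EF_QA=14) = 20; EF_Packaging design = 20+7 = 27
Expected project duration μ = 27 days. Critical path: Supplier sourcing → Pilot run → Packaging design.

Variance along critical path = 5.444 + 4.000 + 5.444 = 14.889; σ = √14.889 = 3.859 days.
Z = (23 − 27) / 3.859 = -1.037
P(T ≤ 23) = Φ(-1.037) ≈ 0.150

0.150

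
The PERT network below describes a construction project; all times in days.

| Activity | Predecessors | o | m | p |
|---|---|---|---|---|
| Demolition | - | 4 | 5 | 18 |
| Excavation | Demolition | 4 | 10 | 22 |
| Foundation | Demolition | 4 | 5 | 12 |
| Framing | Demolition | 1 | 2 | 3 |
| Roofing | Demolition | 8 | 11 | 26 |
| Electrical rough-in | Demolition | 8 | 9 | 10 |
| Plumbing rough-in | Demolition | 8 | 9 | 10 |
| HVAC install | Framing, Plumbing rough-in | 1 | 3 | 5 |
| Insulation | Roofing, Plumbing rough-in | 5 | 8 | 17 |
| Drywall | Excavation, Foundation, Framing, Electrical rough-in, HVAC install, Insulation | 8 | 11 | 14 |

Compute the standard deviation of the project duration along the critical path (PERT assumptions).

te_Demolition = (4 + 4·5 + 18)/6 = 42/6 = 7; σ²_Demolition = ((18−4)/6)² = 5.444
te_Excavation = (4 + 4·10 + 22)/6 = 66/6 = 11; σ²_Excavation = ((22−4)/6)² = 9.000
te_Foundation = (4 + 4·5 + 12)/6 = 36/6 = 6; σ²_Foundation = ((12−4)/6)² = 1.778
te_Framing = (1 + 4·2 + 3)/6 = 12/6 = 2; σ²_Framing = ((3−1)/6)² = 0.111
te_Roofing = (8 + 4·11 + 26)/6 = 78/6 = 13; σ²_Roofing = ((26−8)/6)² = 9.000
te_Electrical rough-in = (8 + 4·9 + 10)/6 = 54/6 = 9; σ²_Electrical rough-in = ((10−8)/6)² = 0.111
te_Plumbing rough-in = (8 + 4·9 + 10)/6 = 54/6 = 9; σ²_Plumbing rough-in = ((10−8)/6)² = 0.111
te_HVAC install = (1 + 4·3 + 5)/6 = 18/6 = 3; σ²_HVAC install = ((5−1)/6)² = 0.444
te_Insulation = (5 + 4·8 + 17)/6 = 54/6 = 9; σ²_Insulation = ((17−5)/6)² = 4.000
te_Drywall = (8 + 4·11 + 14)/6 = 66/6 = 11; σ²_Drywall = ((14−8)/6)² = 1.000

Forward pass:
ES_Demolition = 0; EF_Demolition = 7
ES_Excavation = 7; EF_Excavation = 7+11 = 18
ES_Foundation = 7; EF_Foundation = 7+6 = 13
ES_Framing = 7; EF_Framing = 7+2 = 9
ES_Roofing = 7; EF_Roofing = 7+13 = 20
ES_Electrical rough-in = 7; EF_Electrical rough-in = 7+9 = 16
ES_Plumbing rough-in = 7; EF_Plumbing rough-in = 7+9 = 16
ES_HVAC install = max(EF_Framing=9, EF_Plumbing rough-in=16) = 16; EF_HVAC install = 16+3 = 19
ES_Insulation = max(EF_Roofing=20, EF_Plumbing rough-in=16) = 20; EF_Insulation = 20+9 = 29
ES_Drywall = max(EF_Excavation=18, EF_Foundation=13, EF_Framing=9, EF_Electrical rough-in=16, EF_HVAC install=19, EF_Insulation=29) = 29; EF_Drywall = 29+11 = 40
Expected project duration μ = 40 days. Critical path: Demolition → Roofing → Insulation → Drywall.

Variance along critical path = 5.444 + 9.000 + 4.000 + 1.000 = 19.444
σ = √19.444 = 4.410 days

4.41 days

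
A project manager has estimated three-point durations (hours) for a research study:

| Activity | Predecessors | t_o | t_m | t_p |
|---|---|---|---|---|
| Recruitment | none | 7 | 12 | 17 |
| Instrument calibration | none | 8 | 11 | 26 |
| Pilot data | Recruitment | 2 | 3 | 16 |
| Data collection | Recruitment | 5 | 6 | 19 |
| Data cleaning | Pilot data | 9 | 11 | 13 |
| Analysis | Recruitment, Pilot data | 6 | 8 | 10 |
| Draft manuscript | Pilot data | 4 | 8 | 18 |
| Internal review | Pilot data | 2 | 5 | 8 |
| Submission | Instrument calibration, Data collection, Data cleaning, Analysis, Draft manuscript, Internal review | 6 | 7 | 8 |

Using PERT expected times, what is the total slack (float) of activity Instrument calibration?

te_Recruitment = (7 + 4·12 + 17)/6 = 72/6 = 12
te_Instrument calibration = (8 + 4·11 + 26)/6 = 78/6 = 13
te_Pilot data = (2 + 4·3 + 16)/6 = 30/6 = 5
te_Data collection = (5 + 4·6 + 19)/6 = 48/6 = 8
te_Data cleaning = (9 + 4·11 + 13)/6 = 66/6 = 11
te_Analysis = (6 + 4·8 + 10)/6 = 48/6 = 8
te_Draft manuscript = (4 + 4·8 + 18)/6 = 54/6 = 9
te_Internal review = (2 + 4·5 + 8)/6 = 30/6 = 5
te_Submission = (6 + 4·7 + 8)/6 = 42/6 = 7

Forward pass:
ES_Recruitment = 0; EF_Recruitment = 12
ES_Instrument calibration = 0; EF_Instrument calibration = 13
ES_Pilot data = 12; EF_Pilot data = 12+5 = 17
ES_Data collection = 12; EF_Data collection = 12+8 = 20
ES_Data cleaning = 17; EF_Data cleaning = 17+11 = 28
ES_Analysis = max(EF_Recruitment=12, EF_Pilot data=17) = 17; EF_Analysis = 17+8 = 25
ES_Draft manuscript = 17; EF_Draft manuscript = 17+9 = 26
ES_Internal review = 17; EF_Internal review = 17+5 = 22
ES_Submission = max(EF_Instrument calibration=13, EF_Data collection=20, EF_Data cleaning=28, EF_Analysis=25, EF_Draft manuscript=26, EF_Internal review=22) = 28; EF_Submission = 28+7 = 35
Expected project duration μ = 35 hours. Critical path: Recruitment → Pilot data → Data cleaning → Submission.

Backward pass:
LF_Submission = 35; LS_Submission = 35−7 = 28
LF_Internal review = LS_Submission = 28; LS_Internal review = 28−5 = 23
LF_Draft manuscript = LS_Submission = 28; LS_Draft manuscript = 28−9 = 19
LF_Analysis = LS_Submission = 28; LS_Analysis = 28−8 = 20
LF_Data cleaning = LS_Submission = 28; LS_Data cleaning = 28−11 = 17
LF_Data collection = LS_Submission = 28; LS_Data collection = 28−8 = 20
LF_Pilot data = min(LS_Data cleaning=17, LS_Analysis=20, LS_Draft manuscript=19, LS_Internal review=23) = 17; LS_Pilot data = 17−5 = 12
LF_Instrument calibration = LS_Submission = 28; LS_Instrument calibration = 28−13 = 15
LF_Recruitment = min(LS_Pilot data=12, LS_Data collection=20, LS_Analysis=20) = 12; LS_Recruitment = 12−12 = 0
Slack_Instrument calibration = LS_Instrument calibration − ES_Instrument calibration = 15 − 0 = 15

15 hours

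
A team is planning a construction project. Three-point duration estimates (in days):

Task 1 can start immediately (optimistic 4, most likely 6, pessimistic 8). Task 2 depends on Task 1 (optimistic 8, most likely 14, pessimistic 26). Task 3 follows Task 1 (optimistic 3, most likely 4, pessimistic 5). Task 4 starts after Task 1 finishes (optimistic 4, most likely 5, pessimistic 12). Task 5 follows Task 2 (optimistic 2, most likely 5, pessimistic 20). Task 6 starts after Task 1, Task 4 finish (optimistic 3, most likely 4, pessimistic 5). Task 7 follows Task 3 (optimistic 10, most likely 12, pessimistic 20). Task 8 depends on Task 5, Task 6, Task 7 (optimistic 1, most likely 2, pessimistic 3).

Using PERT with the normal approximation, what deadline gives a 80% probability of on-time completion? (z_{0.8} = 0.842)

te_Task 1 = (4 + 4·6 + 8)/6 = 36/6 = 6; σ²_Task 1 = ((8−4)/6)² = 0.444
te_Task 2 = (8 + 4·14 + 26)/6 = 90/6 = 15; σ²_Task 2 = ((26−8)/6)² = 9.000
te_Task 3 = (3 + 4·4 + 5)/6 = 24/6 = 4; σ²_Task 3 = ((5−3)/6)² = 0.111
te_Task 4 = (4 + 4·5 + 12)/6 = 36/6 = 6; σ²_Task 4 = ((12−4)/6)² = 1.778
te_Task 5 = (2 + 4·5 + 20)/6 = 42/6 = 7; σ²_Task 5 = ((20−2)/6)² = 9.000
te_Task 6 = (3 + 4·4 + 5)/6 = 24/6 = 4; σ²_Task 6 = ((5−3)/6)² = 0.111
te_Task 7 = (10 + 4·12 + 20)/6 = 78/6 = 13; σ²_Task 7 = ((20−10)/6)² = 2.778
te_Task 8 = (1 + 4·2 + 3)/6 = 12/6 = 2; σ²_Task 8 = ((3−1)/6)² = 0.111

Forward pass:
ES_Task 1 = 0; EF_Task 1 = 6
ES_Task 2 = 6; EF_Task 2 = 6+15 = 21
ES_Task 3 = 6; EF_Task 3 = 6+4 = 10
ES_Task 4 = 6; EF_Task 4 = 6+6 = 12
ES_Task 5 = 21; EF_Task 5 = 21+7 = 28
ES_Task 6 = max(EF_Task 1=6, EF_Task 4=12) = 12; EF_Task 6 = 12+4 = 16
ES_Task 7 = 10; EF_Task 7 = 10+13 = 23
ES_Task 8 = max(EF_Task 5=28, EF_Task 6=16, EF_Task 7=23) = 28; EF_Task 8 = 28+2 = 30
Expected project duration μ = 30 days. Critical path: Task 1 → Task 2 → Task 5 → Task 8.

Variance along critical path = 0.444 + 9.000 + 9.000 + 0.111 = 18.556; σ = 4.308 days.
D = μ + z·σ = 30 + 0.842·4.308 = 33.6 days

33.6 days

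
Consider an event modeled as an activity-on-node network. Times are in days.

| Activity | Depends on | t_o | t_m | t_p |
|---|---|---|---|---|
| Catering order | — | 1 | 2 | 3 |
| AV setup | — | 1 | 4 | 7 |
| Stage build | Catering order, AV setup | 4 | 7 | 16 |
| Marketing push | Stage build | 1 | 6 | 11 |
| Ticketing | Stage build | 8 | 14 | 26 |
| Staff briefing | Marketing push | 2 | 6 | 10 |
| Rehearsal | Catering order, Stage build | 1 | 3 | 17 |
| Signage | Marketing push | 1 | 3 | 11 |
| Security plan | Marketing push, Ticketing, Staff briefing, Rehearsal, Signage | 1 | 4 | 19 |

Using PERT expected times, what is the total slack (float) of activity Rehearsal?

te_Catering order = (1 + 4·2 + 3)/6 = 12/6 = 2
te_AV setup = (1 + 4·4 + 7)/6 = 24/6 = 4
te_Stage build = (4 + 4·7 + 16)/6 = 48/6 = 8
te_Marketing push = (1 + 4·6 + 11)/6 = 36/6 = 6
te_Ticketing = (8 + 4·14 + 26)/6 = 90/6 = 15
te_Staff briefing = (2 + 4·6 + 10)/6 = 36/6 = 6
te_Rehearsal = (1 + 4·3 + 17)/6 = 30/6 = 5
te_Signage = (1 + 4·3 + 11)/6 = 24/6 = 4
te_Security plan = (1 + 4·4 + 19)/6 = 36/6 = 6

Forward pass:
ES_Catering order = 0; EF_Catering order = 2
ES_AV setup = 0; EF_AV setup = 4
ES_Stage build = max(EF_Catering order=2, EF_AV setup=4) = 4; EF_Stage build = 4+8 = 12
ES_Marketing push = 12; EF_Marketing push = 12+6 = 18
ES_Ticketing = 12; EF_Ticketing = 12+15 = 27
ES_Staff briefing = 18; EF_Staff briefing = 18+6 = 24
ES_Rehearsal = max(EF_Catering order=2, EF_Stage build=12) = 12; EF_Rehearsal = 12+5 = 17
ES_Signage = 18; EF_Signage = 18+4 = 22
ES_Security plan = max(EF_Marketing push=18, EF_Ticketing=27, EF_Staff briefing=24, EF_Rehearsal=17, EF_Signage=22) = 27; EF_Security plan = 27+6 = 33
Expected project duration μ = 33 days. Critical path: AV setup → Stage build → Ticketing → Security plan.

Backward pass:
LF_Security plan = 33; LS_Security plan = 33−6 = 27
LF_Signage = LS_Security plan = 27; LS_Signage = 27−4 = 23
LF_Rehearsal = LS_Security plan = 27; LS_Rehearsal = 27−5 = 22
LF_Staff briefing = LS_Security plan = 27; LS_Staff briefing = 27−6 = 21
LF_Ticketing = LS_Security plan = 27; LS_Ticketing = 27−15 = 12
LF_Marketing push = min(LS_Staff briefing=21, LS_Signage=23, LS_Security plan=27) = 21; LS_Marketing push = 21−6 = 15
LF_Stage build = min(LS_Marketing push=15, LS_Ticketing=12, LS_Rehearsal=22) = 12; LS_Stage build = 12−8 = 4
LF_AV setup = LS_Stage build = 4; LS_AV setup = 4−4 = 0
LF_Catering order = min(LS_Stage build=4, LS_Rehearsal=22) = 4; LS_Catering order = 4−2 = 2
Slack_Rehearsal = LS_Rehearsal − ES_Rehearsal = 22 − 12 = 10

10 days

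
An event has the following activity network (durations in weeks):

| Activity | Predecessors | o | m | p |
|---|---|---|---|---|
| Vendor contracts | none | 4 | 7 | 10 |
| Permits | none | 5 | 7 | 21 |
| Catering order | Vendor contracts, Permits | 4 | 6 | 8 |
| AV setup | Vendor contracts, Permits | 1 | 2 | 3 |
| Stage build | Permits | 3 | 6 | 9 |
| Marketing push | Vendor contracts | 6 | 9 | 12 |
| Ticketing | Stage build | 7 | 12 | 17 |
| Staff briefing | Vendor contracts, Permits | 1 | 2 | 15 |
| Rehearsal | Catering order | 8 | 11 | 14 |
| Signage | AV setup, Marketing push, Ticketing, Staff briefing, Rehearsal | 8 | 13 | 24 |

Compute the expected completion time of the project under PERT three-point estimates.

te_Vendor contracts = (4 + 4·7 + 10)/6 = 42/6 = 7
te_Permits = (5 + 4·7 + 21)/6 = 54/6 = 9
te_Catering order = (4 + 4·6 + 8)/6 = 36/6 = 6
te_AV setup = (1 + 4·2 + 3)/6 = 12/6 = 2
te_Stage build = (3 + 4·6 + 9)/6 = 36/6 = 6
te_Marketing push = (6 + 4·9 + 12)/6 = 54/6 = 9
te_Ticketing = (7 + 4·12 + 17)/6 = 72/6 = 12
te_Staff briefing = (1 + 4·2 + 15)/6 = 24/6 = 4
te_Rehearsal = (8 + 4·11 + 14)/6 = 66/6 = 11
te_Signage = (8 + 4·13 + 24)/6 = 84/6 = 14

Forward pass:
ES_Vendor contracts = 0; EF_Vendor contracts = 7
ES_Permits = 0; EF_Permits = 9
ES_Catering order = max(EF_Vendor contracts=7, EF_Permits=9) = 9; EF_Catering order = 9+6 = 15
ES_AV setup = max(EF_Vendor contracts=7, EF_Permits=9) = 9; EF_AV setup = 9+2 = 11
ES_Stage build = 9; EF_Stage build = 9+6 = 15
ES_Marketing push = 7; EF_Marketing push = 7+9 = 16
ES_Ticketing = 15; EF_Ticketing = 15+12 = 27
ES_Staff briefing = max(EF_Vendor contracts=7, EF_Permits=9) = 9; EF_Staff briefing = 9+4 = 13
ES_Rehearsal = 15; EF_Rehearsal = 15+11 = 26
ES_Signage = max(EF_AV setup=11, EF_Marketing push=16, EF_Ticketing=27, EF_Staff briefing=13, EF_Rehearsal=26) = 27; EF_Signage = 27+14 = 41
Expected project duration μ = 41 weeks. Critical path: Permits → Stage build → Ticketing → Signage.

41 weeks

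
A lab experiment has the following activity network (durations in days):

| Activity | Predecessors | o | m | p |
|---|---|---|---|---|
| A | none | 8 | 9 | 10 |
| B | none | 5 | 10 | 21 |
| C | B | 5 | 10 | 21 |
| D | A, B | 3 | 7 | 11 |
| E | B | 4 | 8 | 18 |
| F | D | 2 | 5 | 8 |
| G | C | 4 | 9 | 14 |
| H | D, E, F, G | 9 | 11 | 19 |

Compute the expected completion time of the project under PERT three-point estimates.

te_A = (8 + 4·9 + 10)/6 = 54/6 = 9
te_B = (5 + 4·10 + 21)/6 = 66/6 = 11
te_C = (5 + 4·10 + 21)/6 = 66/6 = 11
te_D = (3 + 4·7 + 11)/6 = 42/6 = 7
te_E = (4 + 4·8 + 18)/6 = 54/6 = 9
te_F = (2 + 4·5 + 8)/6 = 30/6 = 5
te_G = (4 + 4·9 + 14)/6 = 54/6 = 9
te_H = (9 + 4·11 + 19)/6 = 72/6 = 12

Forward pass:
ES_A = 0; EF_A = 9
ES_B = 0; EF_B = 11
ES_C = 11; EF_C = 11+11 = 22
ES_D = max(EF_A=9, EF_B=11) = 11; EF_D = 11+7 = 18
ES_E = 11; EF_E = 11+9 = 20
ES_F = 18; EF_F = 18+5 = 23
ES_G = 22; EF_G = 22+9 = 31
ES_H = max(EF_D=18, EF_E=20, EF_F=23, EF_G=31) = 31; EF_H = 31+12 = 43
Expected project duration μ = 43 days. Critical path: B → C → G → H.

43 days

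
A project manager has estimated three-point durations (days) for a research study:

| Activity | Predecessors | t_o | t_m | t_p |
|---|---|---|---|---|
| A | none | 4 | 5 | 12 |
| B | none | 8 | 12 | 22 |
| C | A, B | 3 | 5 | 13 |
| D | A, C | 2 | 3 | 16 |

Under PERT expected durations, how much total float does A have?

te_A = (4 + 4·5 + 12)/6 = 36/6 = 6
te_B = (8 + 4·12 + 22)/6 = 78/6 = 13
te_C = (3 + 4·5 + 13)/6 = 36/6 = 6
te_D = (2 + 4·3 + 16)/6 = 30/6 = 5

Forward pass:
ES_A = 0; EF_A = 6
ES_B = 0; EF_B = 13
ES_C = max(EF_A=6, EF_B=13) = 13; EF_C = 13+6 = 19
ES_D = max(EF_A=6, EF_C=19) = 19; EF_D = 19+5 = 24
Expected project duration μ = 24 days. Critical path: B → C → D.

Backward pass:
LF_D = 24; LS_D = 24−5 = 19
LF_C = LS_D = 19; LS_C = 19−6 = 13
LF_B = LS_C = 13; LS_B = 13−13 = 0
LF_A = min(LS_C=13, LS_D=19) = 13; LS_A = 13−6 = 7
Slack_A = LS_A − ES_A = 7 − 0 = 7

7 days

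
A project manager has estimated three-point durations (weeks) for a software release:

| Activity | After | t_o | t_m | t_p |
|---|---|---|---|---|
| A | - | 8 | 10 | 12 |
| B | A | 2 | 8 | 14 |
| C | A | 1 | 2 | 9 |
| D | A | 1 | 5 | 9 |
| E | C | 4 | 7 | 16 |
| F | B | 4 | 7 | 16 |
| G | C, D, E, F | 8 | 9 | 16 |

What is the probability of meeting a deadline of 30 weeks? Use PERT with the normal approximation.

te_A = (8 + 4·10 + 12)/6 = 60/6 = 10; σ²_A = ((12−8)/6)² = 0.444
te_B = (2 + 4·8 + 14)/6 = 48/6 = 8; σ²_B = ((14−2)/6)² = 4.000
te_C = (1 + 4·2 + 9)/6 = 18/6 = 3; σ²_C = ((9−1)/6)² = 1.778
te_D = (1 + 4·5 + 9)/6 = 30/6 = 5; σ²_D = ((9−1)/6)² = 1.778
te_E = (4 + 4·7 + 16)/6 = 48/6 = 8; σ²_E = ((16−4)/6)² = 4.000
te_F = (4 + 4·7 + 16)/6 = 48/6 = 8; σ²_F = ((16−4)/6)² = 4.000
te_G = (8 + 4·9 + 16)/6 = 60/6 = 10; σ²_G = ((16−8)/6)² = 1.778

Forward pass:
ES_A = 0; EF_A = 10
ES_B = 10; EF_B = 10+8 = 18
ES_C = 10; EF_C = 10+3 = 13
ES_D = 10; EF_D = 10+5 = 15
ES_E = 13; EF_E = 13+8 = 21
ES_F = 18; EF_F = 18+8 = 26
ES_G = max(EF_C=13, EF_D=15, EF_E=21, EF_F=26) = 26; EF_G = 26+10 = 36
Expected project duration μ = 36 weeks. Critical path: A → B → F → G.

Variance along critical path = 0.444 + 4.000 + 4.000 + 1.778 = 10.222; σ = √10.222 = 3.197 weeks.
Z = (30 − 36) / 3.197 = -1.877
P(T ≤ 30) = Φ(-1.877) ≈ 0.030

0.030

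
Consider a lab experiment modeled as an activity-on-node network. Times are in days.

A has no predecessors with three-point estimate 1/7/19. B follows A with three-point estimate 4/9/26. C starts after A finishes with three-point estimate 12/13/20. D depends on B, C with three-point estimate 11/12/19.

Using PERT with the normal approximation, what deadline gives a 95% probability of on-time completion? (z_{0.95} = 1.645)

40.8 days

te_A = (1 + 4·7 + 19)/6 = 48/6 = 8; σ²_A = ((19−1)/6)² = 9.000
te_B = (4 + 4·9 + 26)/6 = 66/6 = 11; σ²_B = ((26−4)/6)² = 13.444
te_C = (12 + 4·13 + 20)/6 = 84/6 = 14; σ²_C = ((20−12)/6)² = 1.778
te_D = (11 + 4·12 + 19)/6 = 78/6 = 13; σ²_D = ((19−11)/6)² = 1.778

Forward pass:
ES_A = 0; EF_A = 8
ES_B = 8; EF_B = 8+11 = 19
ES_C = 8; EF_C = 8+14 = 22
ES_D = max(EF_B=19, EF_C=22) = 22; EF_D = 22+13 = 35
Expected project duration μ = 35 days. Critical path: A → C → D.

Variance along critical path = 9.000 + 1.778 + 1.778 = 12.556; σ = 3.543 days.
D = μ + z·σ = 35 + 1.645·3.543 = 40.8 days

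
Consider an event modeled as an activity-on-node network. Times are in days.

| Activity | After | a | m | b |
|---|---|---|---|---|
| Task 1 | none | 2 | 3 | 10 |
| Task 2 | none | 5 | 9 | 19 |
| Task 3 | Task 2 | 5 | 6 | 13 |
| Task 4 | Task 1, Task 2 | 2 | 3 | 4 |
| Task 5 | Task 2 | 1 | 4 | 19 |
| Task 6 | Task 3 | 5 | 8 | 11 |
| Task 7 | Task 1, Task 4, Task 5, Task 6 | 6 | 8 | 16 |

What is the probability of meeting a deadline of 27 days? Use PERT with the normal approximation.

0.017

te_Task 1 = (2 + 4·3 + 10)/6 = 24/6 = 4; σ²_Task 1 = ((10−2)/6)² = 1.778
te_Task 2 = (5 + 4·9 + 19)/6 = 60/6 = 10; σ²_Task 2 = ((19−5)/6)² = 5.444
te_Task 3 = (5 + 4·6 + 13)/6 = 42/6 = 7; σ²_Task 3 = ((13−5)/6)² = 1.778
te_Task 4 = (2 + 4·3 + 4)/6 = 18/6 = 3; σ²_Task 4 = ((4−2)/6)² = 0.111
te_Task 5 = (1 + 4·4 + 19)/6 = 36/6 = 6; σ²_Task 5 = ((19−1)/6)² = 9.000
te_Task 6 = (5 + 4·8 + 11)/6 = 48/6 = 8; σ²_Task 6 = ((11−5)/6)² = 1.000
te_Task 7 = (6 + 4·8 + 16)/6 = 54/6 = 9; σ²_Task 7 = ((16−6)/6)² = 2.778

Forward pass:
ES_Task 1 = 0; EF_Task 1 = 4
ES_Task 2 = 0; EF_Task 2 = 10
ES_Task 3 = 10; EF_Task 3 = 10+7 = 17
ES_Task 4 = max(EF_Task 1=4, EF_Task 2=10) = 10; EF_Task 4 = 10+3 = 13
ES_Task 5 = 10; EF_Task 5 = 10+6 = 16
ES_Task 6 = 17; EF_Task 6 = 17+8 = 25
ES_Task 7 = max(EF_Task 1=4, EF_Task 4=13, EF_Task 5=16, EF_Task 6=25) = 25; EF_Task 7 = 25+9 = 34
Expected project duration μ = 34 days. Critical path: Task 2 → Task 3 → Task 6 → Task 7.

Variance along critical path = 5.444 + 1.778 + 1.000 + 2.778 = 11.000; σ = √11.000 = 3.317 days.
Z = (27 − 34) / 3.317 = -2.111
P(T ≤ 27) = Φ(-2.111) ≈ 0.017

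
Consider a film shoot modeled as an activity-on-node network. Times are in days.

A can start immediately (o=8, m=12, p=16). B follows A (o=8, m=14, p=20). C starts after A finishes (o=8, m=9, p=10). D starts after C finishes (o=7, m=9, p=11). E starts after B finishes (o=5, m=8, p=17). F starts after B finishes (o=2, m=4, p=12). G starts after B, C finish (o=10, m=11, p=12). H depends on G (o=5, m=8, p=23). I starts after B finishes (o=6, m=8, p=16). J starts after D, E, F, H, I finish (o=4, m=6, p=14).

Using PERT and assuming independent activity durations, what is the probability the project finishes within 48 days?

te_A = (8 + 4·12 + 16)/6 = 72/6 = 12; σ²_A = ((16−8)/6)² = 1.778
te_B = (8 + 4·14 + 20)/6 = 84/6 = 14; σ²_B = ((20−8)/6)² = 4.000
te_C = (8 + 4·9 + 10)/6 = 54/6 = 9; σ²_C = ((10−8)/6)² = 0.111
te_D = (7 + 4·9 + 11)/6 = 54/6 = 9; σ²_D = ((11−7)/6)² = 0.444
te_E = (5 + 4·8 + 17)/6 = 54/6 = 9; σ²_E = ((17−5)/6)² = 4.000
te_F = (2 + 4·4 + 12)/6 = 30/6 = 5; σ²_F = ((12−2)/6)² = 2.778
te_G = (10 + 4·11 + 12)/6 = 66/6 = 11; σ²_G = ((12−10)/6)² = 0.111
te_H = (5 + 4·8 + 23)/6 = 60/6 = 10; σ²_H = ((23−5)/6)² = 9.000
te_I = (6 + 4·8 + 16)/6 = 54/6 = 9; σ²_I = ((16−6)/6)² = 2.778
te_J = (4 + 4·6 + 14)/6 = 42/6 = 7; σ²_J = ((14−4)/6)² = 2.778

Forward pass:
ES_A = 0; EF_A = 12
ES_B = 12; EF_B = 12+14 = 26
ES_C = 12; EF_C = 12+9 = 21
ES_D = 21; EF_D = 21+9 = 30
ES_E = 26; EF_E = 26+9 = 35
ES_F = 26; EF_F = 26+5 = 31
ES_G = max(EF_B=26, EF_C=21) = 26; EF_G = 26+11 = 37
ES_H = 37; EF_H = 37+10 = 47
ES_I = 26; EF_I = 26+9 = 35
ES_J = max(EF_D=30, EF_E=35, EF_F=31, EF_H=47, EF_I=35) = 47; EF_J = 47+7 = 54
Expected project duration μ = 54 days. Critical path: A → B → G → H → J.

Variance along critical path = 1.778 + 4.000 + 0.111 + 9.000 + 2.778 = 17.667; σ = √17.667 = 4.203 days.
Z = (48 − 54) / 4.203 = -1.427
P(T ≤ 48) = Φ(-1.427) ≈ 0.077

0.077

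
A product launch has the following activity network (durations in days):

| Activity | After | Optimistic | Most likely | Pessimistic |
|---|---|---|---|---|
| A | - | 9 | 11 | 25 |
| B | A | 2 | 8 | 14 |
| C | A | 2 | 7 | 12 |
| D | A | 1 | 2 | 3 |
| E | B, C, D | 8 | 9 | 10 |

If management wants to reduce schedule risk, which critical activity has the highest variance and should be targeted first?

A

te_A = (9 + 4·11 + 25)/6 = 78/6 = 13; σ²_A = ((25−9)/6)² = 7.111
te_B = (2 + 4·8 + 14)/6 = 48/6 = 8; σ²_B = ((14−2)/6)² = 4.000
te_C = (2 + 4·7 + 12)/6 = 42/6 = 7; σ²_C = ((12−2)/6)² = 2.778
te_D = (1 + 4·2 + 3)/6 = 12/6 = 2; σ²_D = ((3−1)/6)² = 0.111
te_E = (8 + 4·9 + 10)/6 = 54/6 = 9; σ²_E = ((10−8)/6)² = 0.111

Forward pass:
ES_A = 0; EF_A = 13
ES_B = 13; EF_B = 13+8 = 21
ES_C = 13; EF_C = 13+7 = 20
ES_D = 13; EF_D = 13+2 = 15
ES_E = max(EF_B=21, EF_C=20, EF_D=15) = 21; EF_E = 21+9 = 30
Expected project duration μ = 30 days. Critical path: A → B → E.

Variances on critical path: σ²_A=7.111, σ²_B=4.000, σ²_E=0.111.
Largest is σ²_A = 7.111.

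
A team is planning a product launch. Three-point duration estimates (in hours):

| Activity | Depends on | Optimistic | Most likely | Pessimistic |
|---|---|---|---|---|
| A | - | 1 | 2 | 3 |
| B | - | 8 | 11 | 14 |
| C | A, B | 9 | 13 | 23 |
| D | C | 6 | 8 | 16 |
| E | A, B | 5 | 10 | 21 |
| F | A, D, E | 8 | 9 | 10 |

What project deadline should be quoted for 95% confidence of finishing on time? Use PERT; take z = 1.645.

48.0 hours

te_A = (1 + 4·2 + 3)/6 = 12/6 = 2; σ²_A = ((3−1)/6)² = 0.111
te_B = (8 + 4·11 + 14)/6 = 66/6 = 11; σ²_B = ((14−8)/6)² = 1.000
te_C = (9 + 4·13 + 23)/6 = 84/6 = 14; σ²_C = ((23−9)/6)² = 5.444
te_D = (6 + 4·8 + 16)/6 = 54/6 = 9; σ²_D = ((16−6)/6)² = 2.778
te_E = (5 + 4·10 + 21)/6 = 66/6 = 11; σ²_E = ((21−5)/6)² = 7.111
te_F = (8 + 4·9 + 10)/6 = 54/6 = 9; σ²_F = ((10−8)/6)² = 0.111

Forward pass:
ES_A = 0; EF_A = 2
ES_B = 0; EF_B = 11
ES_C = max(EF_A=2, EF_B=11) = 11; EF_C = 11+14 = 25
ES_D = 25; EF_D = 25+9 = 34
ES_E = max(EF_A=2, EF_B=11) = 11; EF_E = 11+11 = 22
ES_F = max(EF_A=2, EF_D=34, EF_E=22) = 34; EF_F = 34+9 = 43
Expected project duration μ = 43 hours. Critical path: B → C → D → F.

Variance along critical path = 1.000 + 5.444 + 2.778 + 0.111 = 9.333; σ = 3.055 hours.
D = μ + z·σ = 43 + 1.645·3.055 = 48.0 hours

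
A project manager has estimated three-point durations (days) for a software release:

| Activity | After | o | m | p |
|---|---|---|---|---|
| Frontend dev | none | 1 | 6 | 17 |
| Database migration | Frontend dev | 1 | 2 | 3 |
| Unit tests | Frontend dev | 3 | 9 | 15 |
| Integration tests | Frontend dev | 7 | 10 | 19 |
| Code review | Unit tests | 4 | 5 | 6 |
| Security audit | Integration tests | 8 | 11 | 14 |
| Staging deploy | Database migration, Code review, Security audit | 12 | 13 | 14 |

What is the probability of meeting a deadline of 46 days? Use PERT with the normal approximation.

0.874

te_Frontend dev = (1 + 4·6 + 17)/6 = 42/6 = 7; σ²_Frontend dev = ((17−1)/6)² = 7.111
te_Database migration = (1 + 4·2 + 3)/6 = 12/6 = 2; σ²_Database migration = ((3−1)/6)² = 0.111
te_Unit tests = (3 + 4·9 + 15)/6 = 54/6 = 9; σ²_Unit tests = ((15−3)/6)² = 4.000
te_Integration tests = (7 + 4·10 + 19)/6 = 66/6 = 11; σ²_Integration tests = ((19−7)/6)² = 4.000
te_Code review = (4 + 4·5 + 6)/6 = 30/6 = 5; σ²_Code review = ((6−4)/6)² = 0.111
te_Security audit = (8 + 4·11 + 14)/6 = 66/6 = 11; σ²_Security audit = ((14−8)/6)² = 1.000
te_Staging deploy = (12 + 4·13 + 14)/6 = 78/6 = 13; σ²_Staging deploy = ((14−12)/6)² = 0.111

Forward pass:
ES_Frontend dev = 0; EF_Frontend dev = 7
ES_Database migration = 7; EF_Database migration = 7+2 = 9
ES_Unit tests = 7; EF_Unit tests = 7+9 = 16
ES_Integration tests = 7; EF_Integration tests = 7+11 = 18
ES_Code review = 16; EF_Code review = 16+5 = 21
ES_Security audit = 18; EF_Security audit = 18+11 = 29
ES_Staging deploy = max(EF_Database migration=9, EF_Code review=21, EF_Security audit=29) = 29; EF_Staging deploy = 29+13 = 42
Expected project duration μ = 42 days. Critical path: Frontend dev → Integration tests → Security audit → Staging deploy.

Variance along critical path = 7.111 + 4.000 + 1.000 + 0.111 = 12.222; σ = √12.222 = 3.496 days.
Z = (46 − 42) / 3.496 = 1.144
P(T ≤ 46) = Φ(1.144) ≈ 0.874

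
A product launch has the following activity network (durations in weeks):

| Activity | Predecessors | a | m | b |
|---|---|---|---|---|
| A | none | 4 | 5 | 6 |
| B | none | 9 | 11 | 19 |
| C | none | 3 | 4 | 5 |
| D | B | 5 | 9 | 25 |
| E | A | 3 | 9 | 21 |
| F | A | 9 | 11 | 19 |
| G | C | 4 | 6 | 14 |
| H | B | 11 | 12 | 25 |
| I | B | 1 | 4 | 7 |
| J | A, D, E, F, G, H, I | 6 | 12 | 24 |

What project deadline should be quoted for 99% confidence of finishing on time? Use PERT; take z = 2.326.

te_A = (4 + 4·5 + 6)/6 = 30/6 = 5; σ²_A = ((6−4)/6)² = 0.111
te_B = (9 + 4·11 + 19)/6 = 72/6 = 12; σ²_B = ((19−9)/6)² = 2.778
te_C = (3 + 4·4 + 5)/6 = 24/6 = 4; σ²_C = ((5−3)/6)² = 0.111
te_D = (5 + 4·9 + 25)/6 = 66/6 = 11; σ²_D = ((25−5)/6)² = 11.111
te_E = (3 + 4·9 + 21)/6 = 60/6 = 10; σ²_E = ((21−3)/6)² = 9.000
te_F = (9 + 4·11 + 19)/6 = 72/6 = 12; σ²_F = ((19−9)/6)² = 2.778
te_G = (4 + 4·6 + 14)/6 = 42/6 = 7; σ²_G = ((14−4)/6)² = 2.778
te_H = (11 + 4·12 + 25)/6 = 84/6 = 14; σ²_H = ((25−11)/6)² = 5.444
te_I = (1 + 4·4 + 7)/6 = 24/6 = 4; σ²_I = ((7−1)/6)² = 1.000
te_J = (6 + 4·12 + 24)/6 = 78/6 = 13; σ²_J = ((24−6)/6)² = 9.000

Forward pass:
ES_A = 0; EF_A = 5
ES_B = 0; EF_B = 12
ES_C = 0; EF_C = 4
ES_D = 12; EF_D = 12+11 = 23
ES_E = 5; EF_E = 5+10 = 15
ES_F = 5; EF_F = 5+12 = 17
ES_G = 4; EF_G = 4+7 = 11
ES_H = 12; EF_H = 12+14 = 26
ES_I = 12; EF_I = 12+4 = 16
ES_J = max(EF_A=5, EF_D=23, EF_E=15, EF_F=17, EF_G=11, EF_H=26, EF_I=16) = 26; EF_J = 26+13 = 39
Expected project duration μ = 39 weeks. Critical path: B → H → J.

Variance along critical path = 2.778 + 5.444 + 9.000 = 17.222; σ = 4.150 weeks.
D = μ + z·σ = 39 + 2.326·4.150 = 48.7 weeks

48.7 weeks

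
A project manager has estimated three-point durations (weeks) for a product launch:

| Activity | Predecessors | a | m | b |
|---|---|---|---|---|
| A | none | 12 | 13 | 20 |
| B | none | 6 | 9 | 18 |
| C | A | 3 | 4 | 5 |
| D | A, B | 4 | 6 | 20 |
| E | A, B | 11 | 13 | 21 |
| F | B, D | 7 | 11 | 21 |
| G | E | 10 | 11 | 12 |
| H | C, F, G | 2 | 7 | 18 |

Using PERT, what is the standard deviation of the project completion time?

te_A = (12 + 4·13 + 20)/6 = 84/6 = 14; σ²_A = ((20−12)/6)² = 1.778
te_B = (6 + 4·9 + 18)/6 = 60/6 = 10; σ²_B = ((18−6)/6)² = 4.000
te_C = (3 + 4·4 + 5)/6 = 24/6 = 4; σ²_C = ((5−3)/6)² = 0.111
te_D = (4 + 4·6 + 20)/6 = 48/6 = 8; σ²_D = ((20−4)/6)² = 7.111
te_E = (11 + 4·13 + 21)/6 = 84/6 = 14; σ²_E = ((21−11)/6)² = 2.778
te_F = (7 + 4·11 + 21)/6 = 72/6 = 12; σ²_F = ((21−7)/6)² = 5.444
te_G = (10 + 4·11 + 12)/6 = 66/6 = 11; σ²_G = ((12−10)/6)² = 0.111
te_H = (2 + 4·7 + 18)/6 = 48/6 = 8; σ²_H = ((18−2)/6)² = 7.111

Forward pass:
ES_A = 0; EF_A = 14
ES_B = 0; EF_B = 10
ES_C = 14; EF_C = 14+4 = 18
ES_D = max(EF_A=14, EF_B=10) = 14; EF_D = 14+8 = 22
ES_E = max(EF_A=14, EF_B=10) = 14; EF_E = 14+14 = 28
ES_F = max(EF_B=10, EF_D=22) = 22; EF_F = 22+12 = 34
ES_G = 28; EF_G = 28+11 = 39
ES_H = max(EF_C=18, EF_F=34, EF_G=39) = 39; EF_H = 39+8 = 47
Expected project duration μ = 47 weeks. Critical path: A → E → G → H.

Variance along critical path = 1.778 + 2.778 + 0.111 + 7.111 = 11.778
σ = √11.778 = 3.432 weeks

3.43 weeks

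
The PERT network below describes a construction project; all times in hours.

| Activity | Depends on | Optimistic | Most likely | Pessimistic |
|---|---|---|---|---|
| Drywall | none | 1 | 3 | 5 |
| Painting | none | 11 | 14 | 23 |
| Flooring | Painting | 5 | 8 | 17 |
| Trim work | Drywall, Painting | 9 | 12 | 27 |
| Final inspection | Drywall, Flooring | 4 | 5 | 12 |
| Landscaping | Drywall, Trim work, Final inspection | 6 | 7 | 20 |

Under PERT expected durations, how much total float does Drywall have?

13 hours

te_Drywall = (1 + 4·3 + 5)/6 = 18/6 = 3
te_Painting = (11 + 4·14 + 23)/6 = 90/6 = 15
te_Flooring = (5 + 4·8 + 17)/6 = 54/6 = 9
te_Trim work = (9 + 4·12 + 27)/6 = 84/6 = 14
te_Final inspection = (4 + 4·5 + 12)/6 = 36/6 = 6
te_Landscaping = (6 + 4·7 + 20)/6 = 54/6 = 9

Forward pass:
ES_Drywall = 0; EF_Drywall = 3
ES_Painting = 0; EF_Painting = 15
ES_Flooring = 15; EF_Flooring = 15+9 = 24
ES_Trim work = max(EF_Drywall=3, EF_Painting=15) = 15; EF_Trim work = 15+14 = 29
ES_Final inspection = max(EF_Drywall=3, EF_Flooring=24) = 24; EF_Final inspection = 24+6 = 30
ES_Landscaping = max(EF_Drywall=3, EF_Trim work=29, EF_Final inspection=30) = 30; EF_Landscaping = 30+9 = 39
Expected project duration μ = 39 hours. Critical path: Painting → Flooring → Final inspection → Landscaping.

Backward pass:
LF_Landscaping = 39; LS_Landscaping = 39−9 = 30
LF_Final inspection = LS_Landscaping = 30; LS_Final inspection = 30−6 = 24
LF_Trim work = LS_Landscaping = 30; LS_Trim work = 30−14 = 16
LF_Flooring = LS_Final inspection = 24; LS_Flooring = 24−9 = 15
LF_Painting = min(LS_Flooring=15, LS_Trim work=16) = 15; LS_Painting = 15−15 = 0
LF_Drywall = min(LS_Trim work=16, LS_Final inspection=24, LS_Landscaping=30) = 16; LS_Drywall = 16−3 = 13
Slack_Drywall = LS_Drywall − ES_Drywall = 13 − 0 = 13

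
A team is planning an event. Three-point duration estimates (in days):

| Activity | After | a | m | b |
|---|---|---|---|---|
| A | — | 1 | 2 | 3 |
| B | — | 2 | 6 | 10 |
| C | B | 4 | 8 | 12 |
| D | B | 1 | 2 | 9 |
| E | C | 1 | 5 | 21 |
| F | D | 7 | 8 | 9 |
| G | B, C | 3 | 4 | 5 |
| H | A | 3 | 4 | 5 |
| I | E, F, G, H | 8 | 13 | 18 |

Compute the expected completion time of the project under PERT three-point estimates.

te_A = (1 + 4·2 + 3)/6 = 12/6 = 2
te_B = (2 + 4·6 + 10)/6 = 36/6 = 6
te_C = (4 + 4·8 + 12)/6 = 48/6 = 8
te_D = (1 + 4·2 + 9)/6 = 18/6 = 3
te_E = (1 + 4·5 + 21)/6 = 42/6 = 7
te_F = (7 + 4·8 + 9)/6 = 48/6 = 8
te_G = (3 + 4·4 + 5)/6 = 24/6 = 4
te_H = (3 + 4·4 + 5)/6 = 24/6 = 4
te_I = (8 + 4·13 + 18)/6 = 78/6 = 13

Forward pass:
ES_A = 0; EF_A = 2
ES_B = 0; EF_B = 6
ES_C = 6; EF_C = 6+8 = 14
ES_D = 6; EF_D = 6+3 = 9
ES_E = 14; EF_E = 14+7 = 21
ES_F = 9; EF_F = 9+8 = 17
ES_G = max(EF_B=6, EF_C=14) = 14; EF_G = 14+4 = 18
ES_H = 2; EF_H = 2+4 = 6
ES_I = max(EF_E=21, EF_F=17, EF_G=18, EF_H=6) = 21; EF_I = 21+13 = 34
Expected project duration μ = 34 days. Critical path: B → C → E → I.

34 days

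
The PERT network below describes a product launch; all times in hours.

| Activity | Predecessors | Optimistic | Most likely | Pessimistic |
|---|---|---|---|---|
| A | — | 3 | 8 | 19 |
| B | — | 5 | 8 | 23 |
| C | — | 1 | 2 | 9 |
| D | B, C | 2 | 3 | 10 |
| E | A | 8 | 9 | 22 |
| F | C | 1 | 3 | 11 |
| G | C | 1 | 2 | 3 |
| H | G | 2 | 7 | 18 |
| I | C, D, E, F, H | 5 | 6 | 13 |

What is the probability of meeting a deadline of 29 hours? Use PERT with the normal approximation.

0.701

te_A = (3 + 4·8 + 19)/6 = 54/6 = 9; σ²_A = ((19−3)/6)² = 7.111
te_B = (5 + 4·8 + 23)/6 = 60/6 = 10; σ²_B = ((23−5)/6)² = 9.000
te_C = (1 + 4·2 + 9)/6 = 18/6 = 3; σ²_C = ((9−1)/6)² = 1.778
te_D = (2 + 4·3 + 10)/6 = 24/6 = 4; σ²_D = ((10−2)/6)² = 1.778
te_E = (8 + 4·9 + 22)/6 = 66/6 = 11; σ²_E = ((22−8)/6)² = 5.444
te_F = (1 + 4·3 + 11)/6 = 24/6 = 4; σ²_F = ((11−1)/6)² = 2.778
te_G = (1 + 4·2 + 3)/6 = 12/6 = 2; σ²_G = ((3−1)/6)² = 0.111
te_H = (2 + 4·7 + 18)/6 = 48/6 = 8; σ²_H = ((18−2)/6)² = 7.111
te_I = (5 + 4·6 + 13)/6 = 42/6 = 7; σ²_I = ((13−5)/6)² = 1.778

Forward pass:
ES_A = 0; EF_A = 9
ES_B = 0; EF_B = 10
ES_C = 0; EF_C = 3
ES_D = max(EF_B=10, EF_C=3) = 10; EF_D = 10+4 = 14
ES_E = 9; EF_E = 9+11 = 20
ES_F = 3; EF_F = 3+4 = 7
ES_G = 3; EF_G = 3+2 = 5
ES_H = 5; EF_H = 5+8 = 13
ES_I = max(EF_C=3, EF_D=14, EF_E=20, EF_F=7, EF_H=13) = 20; EF_I = 20+7 = 27
Expected project duration μ = 27 hours. Critical path: A → E → I.

Variance along critical path = 7.111 + 5.444 + 1.778 = 14.333; σ = √14.333 = 3.786 hours.
Z = (29 − 27) / 3.786 = 0.528
P(T ≤ 29) = Φ(0.528) ≈ 0.701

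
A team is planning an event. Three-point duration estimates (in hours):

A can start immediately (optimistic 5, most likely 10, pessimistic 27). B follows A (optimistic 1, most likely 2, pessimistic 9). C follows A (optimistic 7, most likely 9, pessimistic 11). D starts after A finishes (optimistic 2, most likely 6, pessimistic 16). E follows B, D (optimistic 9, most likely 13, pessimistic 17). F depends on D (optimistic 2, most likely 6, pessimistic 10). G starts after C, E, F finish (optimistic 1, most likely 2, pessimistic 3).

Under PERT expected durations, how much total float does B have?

te_A = (5 + 4·10 + 27)/6 = 72/6 = 12
te_B = (1 + 4·2 + 9)/6 = 18/6 = 3
te_C = (7 + 4·9 + 11)/6 = 54/6 = 9
te_D = (2 + 4·6 + 16)/6 = 42/6 = 7
te_E = (9 + 4·13 + 17)/6 = 78/6 = 13
te_F = (2 + 4·6 + 10)/6 = 36/6 = 6
te_G = (1 + 4·2 + 3)/6 = 12/6 = 2

Forward pass:
ES_A = 0; EF_A = 12
ES_B = 12; EF_B = 12+3 = 15
ES_C = 12; EF_C = 12+9 = 21
ES_D = 12; EF_D = 12+7 = 19
ES_E = max(EF_B=15, EF_D=19) = 19; EF_E = 19+13 = 32
ES_F = 19; EF_F = 19+6 = 25
ES_G = max(EF_C=21, EF_E=32, EF_F=25) = 32; EF_G = 32+2 = 34
Expected project duration μ = 34 hours. Critical path: A → D → E → G.

Backward pass:
LF_G = 34; LS_G = 34−2 = 32
LF_F = LS_G = 32; LS_F = 32−6 = 26
LF_E = LS_G = 32; LS_E = 32−13 = 19
LF_D = min(LS_E=19, LS_F=26) = 19; LS_D = 19−7 = 12
LF_C = LS_G = 32; LS_C = 32−9 = 23
LF_B = LS_E = 19; LS_B = 19−3 = 16
LF_A = min(LS_B=16, LS_C=23, LS_D=12) = 12; LS_A = 12−12 = 0
Slack_B = LS_B − ES_B = 16 − 12 = 4

4 hours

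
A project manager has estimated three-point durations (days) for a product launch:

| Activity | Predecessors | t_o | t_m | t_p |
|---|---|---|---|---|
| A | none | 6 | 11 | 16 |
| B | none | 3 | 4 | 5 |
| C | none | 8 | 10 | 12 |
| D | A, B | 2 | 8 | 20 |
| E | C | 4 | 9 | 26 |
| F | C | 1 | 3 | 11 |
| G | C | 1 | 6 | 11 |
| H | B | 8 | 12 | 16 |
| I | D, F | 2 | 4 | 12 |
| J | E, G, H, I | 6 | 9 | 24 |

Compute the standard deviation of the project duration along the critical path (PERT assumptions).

te_A = (6 + 4·11 + 16)/6 = 66/6 = 11; σ²_A = ((16−6)/6)² = 2.778
te_B = (3 + 4·4 + 5)/6 = 24/6 = 4; σ²_B = ((5−3)/6)² = 0.111
te_C = (8 + 4·10 + 12)/6 = 60/6 = 10; σ²_C = ((12−8)/6)² = 0.444
te_D = (2 + 4·8 + 20)/6 = 54/6 = 9; σ²_D = ((20−2)/6)² = 9.000
te_E = (4 + 4·9 + 26)/6 = 66/6 = 11; σ²_E = ((26−4)/6)² = 13.444
te_F = (1 + 4·3 + 11)/6 = 24/6 = 4; σ²_F = ((11−1)/6)² = 2.778
te_G = (1 + 4·6 + 11)/6 = 36/6 = 6; σ²_G = ((11−1)/6)² = 2.778
te_H = (8 + 4·12 + 16)/6 = 72/6 = 12; σ²_H = ((16−8)/6)² = 1.778
te_I = (2 + 4·4 + 12)/6 = 30/6 = 5; σ²_I = ((12−2)/6)² = 2.778
te_J = (6 + 4·9 + 24)/6 = 66/6 = 11; σ²_J = ((24−6)/6)² = 9.000

Forward pass:
ES_A = 0; EF_A = 11
ES_B = 0; EF_B = 4
ES_C = 0; EF_C = 10
ES_D = max(EF_A=11, EF_B=4) = 11; EF_D = 11+9 = 20
ES_E = 10; EF_E = 10+11 = 21
ES_F = 10; EF_F = 10+4 = 14
ES_G = 10; EF_G = 10+6 = 16
ES_H = 4; EF_H = 4+12 = 16
ES_I = max(EF_D=20, EF_F=14) = 20; EF_I = 20+5 = 25
ES_J = max(EF_E=21, EF_G=16, EF_H=16, EF_I=25) = 25; EF_J = 25+11 = 36
Expected project duration μ = 36 days. Critical path: A → D → I → J.

Variance along critical path = 2.778 + 9.000 + 2.778 + 9.000 = 23.556
σ = √23.556 = 4.853 days

4.85 days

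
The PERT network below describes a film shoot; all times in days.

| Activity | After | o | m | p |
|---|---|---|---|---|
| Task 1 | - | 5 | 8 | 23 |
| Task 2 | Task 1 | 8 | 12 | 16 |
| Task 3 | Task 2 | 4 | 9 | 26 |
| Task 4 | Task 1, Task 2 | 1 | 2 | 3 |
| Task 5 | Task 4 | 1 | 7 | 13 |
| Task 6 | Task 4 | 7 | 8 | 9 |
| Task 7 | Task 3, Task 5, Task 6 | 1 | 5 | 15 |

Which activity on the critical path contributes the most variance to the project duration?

Task 3

te_Task 1 = (5 + 4·8 + 23)/6 = 60/6 = 10; σ²_Task 1 = ((23−5)/6)² = 9.000
te_Task 2 = (8 + 4·12 + 16)/6 = 72/6 = 12; σ²_Task 2 = ((16−8)/6)² = 1.778
te_Task 3 = (4 + 4·9 + 26)/6 = 66/6 = 11; σ²_Task 3 = ((26−4)/6)² = 13.444
te_Task 4 = (1 + 4·2 + 3)/6 = 12/6 = 2; σ²_Task 4 = ((3−1)/6)² = 0.111
te_Task 5 = (1 + 4·7 + 13)/6 = 42/6 = 7; σ²_Task 5 = ((13−1)/6)² = 4.000
te_Task 6 = (7 + 4·8 + 9)/6 = 48/6 = 8; σ²_Task 6 = ((9−7)/6)² = 0.111
te_Task 7 = (1 + 4·5 + 15)/6 = 36/6 = 6; σ²_Task 7 = ((15−1)/6)² = 5.444

Forward pass:
ES_Task 1 = 0; EF_Task 1 = 10
ES_Task 2 = 10; EF_Task 2 = 10+12 = 22
ES_Task 3 = 22; EF_Task 3 = 22+11 = 33
ES_Task 4 = max(EF_Task 1=10, EF_Task 2=22) = 22; EF_Task 4 = 22+2 = 24
ES_Task 5 = 24; EF_Task 5 = 24+7 = 31
ES_Task 6 = 24; EF_Task 6 = 24+8 = 32
ES_Task 7 = max(EF_Task 3=33, EF_Task 5=31, EF_Task 6=32) = 33; EF_Task 7 = 33+6 = 39
Expected project duration μ = 39 days. Critical path: Task 1 → Task 2 → Task 3 → Task 7.

Variances on critical path: σ²_Task 1=9.000, σ²_Task 2=1.778, σ²_Task 3=13.444, σ²_Task 7=5.444.
Largest is σ²_Task 3 = 13.444.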